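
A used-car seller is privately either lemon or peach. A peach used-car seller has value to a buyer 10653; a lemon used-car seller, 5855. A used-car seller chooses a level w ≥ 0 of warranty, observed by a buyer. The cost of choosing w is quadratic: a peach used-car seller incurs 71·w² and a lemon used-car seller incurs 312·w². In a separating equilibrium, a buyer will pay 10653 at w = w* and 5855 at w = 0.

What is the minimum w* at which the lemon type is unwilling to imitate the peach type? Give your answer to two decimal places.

The lemon type at w = 0 receives 5855; imitating at w* yields 10653 − 312·w*².
Indifference: 5855 = 10653 − 312·w*², so w*² = (10653 − 5855) / 312 ≈ 15.3782.
w* = √15.3782 ≈ 3.92.

3.92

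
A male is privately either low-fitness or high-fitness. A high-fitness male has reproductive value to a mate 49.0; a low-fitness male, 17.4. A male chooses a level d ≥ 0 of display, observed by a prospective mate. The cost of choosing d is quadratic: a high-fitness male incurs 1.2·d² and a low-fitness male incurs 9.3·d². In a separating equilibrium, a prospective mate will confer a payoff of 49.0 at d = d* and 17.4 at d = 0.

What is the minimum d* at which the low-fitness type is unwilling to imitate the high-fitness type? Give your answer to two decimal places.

The low-fitness type at d = 0 receives 17.4; imitating at d* yields 49.0 − 9.3·d*².
Indifference: 17.4 = 49.0 − 9.3·d*², so d*² = (49.0 − 17.4) / 9.3 ≈ 3.3978.
d* = √3.3978 ≈ 1.84.

1.84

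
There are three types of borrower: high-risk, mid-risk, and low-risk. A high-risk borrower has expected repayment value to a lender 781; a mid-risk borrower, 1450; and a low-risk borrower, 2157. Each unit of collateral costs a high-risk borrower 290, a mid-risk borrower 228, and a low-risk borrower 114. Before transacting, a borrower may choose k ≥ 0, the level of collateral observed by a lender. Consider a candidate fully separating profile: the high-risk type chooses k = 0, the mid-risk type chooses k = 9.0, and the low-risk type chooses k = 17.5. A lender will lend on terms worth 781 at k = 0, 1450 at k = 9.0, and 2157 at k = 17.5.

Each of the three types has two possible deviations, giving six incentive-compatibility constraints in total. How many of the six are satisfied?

3

Low-risk (own payoff 2157 − 114×17.5 = 162): to k=0 gives 781 → profitable ✗; to k=9.0 gives 1450 − 114×9.0 = 424 → profitable ✗.
Mid-risk (own payoff 1450 − 228×9.0 = -602): to k=0 gives 781 → profitable ✗; to k=17.5 gives 2157 − 228×17.5 = -1833 → no gain ✓.
High-risk (own payoff 781): to k=9.0 gives 1450 − 290×9.0 = -1160 → no gain ✓; to k=17.5 gives 2157 − 290×17.5 = -2918 → no gain ✓.
3 of the 6 constraints hold; not an equilibrium.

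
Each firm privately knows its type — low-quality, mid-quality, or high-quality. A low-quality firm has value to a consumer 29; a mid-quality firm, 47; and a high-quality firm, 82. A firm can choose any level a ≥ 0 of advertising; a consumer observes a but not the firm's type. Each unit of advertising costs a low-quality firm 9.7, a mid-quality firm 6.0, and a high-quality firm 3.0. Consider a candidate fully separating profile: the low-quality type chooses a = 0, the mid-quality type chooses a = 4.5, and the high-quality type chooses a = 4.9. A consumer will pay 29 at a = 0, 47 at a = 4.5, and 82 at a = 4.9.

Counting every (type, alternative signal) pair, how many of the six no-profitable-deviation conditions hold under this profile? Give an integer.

3

Low-quality (own payoff 29): to a=4.5 gives 47 − 9.7×4.5 = 3.35 → no gain ✓; to a=4.9 gives 82 − 9.7×4.9 = 34.47 → profitable ✗.
High-quality (own payoff 82 − 3.0×4.9 = 67.3): to a=0 gives 29 → no gain ✓; to a=4.5 gives 47 − 3.0×4.5 = 33.5 → no gain ✓.
Mid-quality (own payoff 47 − 6.0×4.5 = 20): to a=0 gives 29 → profitable ✗; to a=4.9 gives 82 − 6.0×4.9 = 52.6 → profitable ✗.
3 of the 6 constraints hold; not an equilibrium.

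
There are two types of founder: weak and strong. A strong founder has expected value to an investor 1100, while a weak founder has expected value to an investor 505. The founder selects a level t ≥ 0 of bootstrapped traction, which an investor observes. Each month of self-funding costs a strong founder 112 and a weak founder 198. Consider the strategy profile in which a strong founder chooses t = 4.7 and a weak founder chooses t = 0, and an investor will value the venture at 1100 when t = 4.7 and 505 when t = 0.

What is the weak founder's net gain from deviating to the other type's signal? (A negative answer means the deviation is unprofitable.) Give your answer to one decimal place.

-335.6

Playing t = 0 the weak founder receives 505.
Deviating to t = 4.7 brings payment 1100 at cost 198 × 4.7 = 930.6, netting 169.4.
Gain from deviating: 169.4 − 505 = -335.6.
The gain is negative, so the weak type's incentive-compatibility constraint is satisfied.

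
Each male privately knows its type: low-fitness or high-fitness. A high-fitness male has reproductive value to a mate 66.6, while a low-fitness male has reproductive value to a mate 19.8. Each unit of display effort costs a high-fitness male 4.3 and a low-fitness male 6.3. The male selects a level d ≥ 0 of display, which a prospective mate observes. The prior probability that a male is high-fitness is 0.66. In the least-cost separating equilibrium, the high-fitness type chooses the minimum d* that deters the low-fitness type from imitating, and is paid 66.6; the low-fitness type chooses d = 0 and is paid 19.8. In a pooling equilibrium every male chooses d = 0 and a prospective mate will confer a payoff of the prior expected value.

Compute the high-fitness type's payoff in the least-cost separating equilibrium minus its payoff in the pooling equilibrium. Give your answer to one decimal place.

Least-cost separating signal: d* solves 19.8 = 66.6 − 6.3·d*, so d* = (66.6 − 19.8)/6.3 ≈ 7.4286.
High-fitness type's separating payoff: 66.6 − 4.3 × d* = 66.6 − 4.3 × (66.6 − 19.8)/6.3 = 66.6 − 201.24/6.3 ≈ 34.657.
Pooling payoff: 0.66 × 66.6 + 0.34 × 19.8 = 50.688.
Difference: 34.657 − 50.688 = -16.031, i.e. -16.0 to one decimal place.
The high-fitness type would prefer the pooling outcome.

-16.0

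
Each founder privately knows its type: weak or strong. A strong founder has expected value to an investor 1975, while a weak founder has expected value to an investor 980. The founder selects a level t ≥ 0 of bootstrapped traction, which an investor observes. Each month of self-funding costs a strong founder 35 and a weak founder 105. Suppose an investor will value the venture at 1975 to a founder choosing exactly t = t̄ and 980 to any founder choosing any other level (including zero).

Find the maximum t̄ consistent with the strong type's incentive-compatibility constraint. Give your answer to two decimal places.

Choosing t̄ yields the strong type 1975 − 35·t̄; choosing zero yields 980.
The strong type is indifferent at 1975 − 35·t̄ = 980, i.e. t̄ = (1975 − 980) / 35 ≈ 28.43.
For any t̄ above 28.43 the strong type would rather pool at zero, so separation collapses.

28.43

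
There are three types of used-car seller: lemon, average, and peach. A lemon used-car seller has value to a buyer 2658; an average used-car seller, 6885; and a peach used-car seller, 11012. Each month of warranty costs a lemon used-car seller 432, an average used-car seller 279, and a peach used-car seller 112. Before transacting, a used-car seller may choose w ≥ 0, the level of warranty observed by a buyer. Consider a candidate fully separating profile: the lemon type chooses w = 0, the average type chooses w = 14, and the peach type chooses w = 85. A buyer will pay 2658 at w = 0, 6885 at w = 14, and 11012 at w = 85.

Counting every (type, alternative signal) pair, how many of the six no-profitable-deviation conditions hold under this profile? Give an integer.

4

Peach (own payoff 11012 − 112×85 = 1492): to w=0 gives 2658 → profitable ✗; to w=14 gives 6885 − 112×14 = 5317 → profitable ✗.
Average (own payoff 6885 − 279×14 = 2979): to w=0 gives 2658 → no gain ✓; to w=85 gives 11012 − 279×85 = -12703 → no gain ✓.
Lemon (own payoff 2658): to w=14 gives 6885 − 432×14 = 837 → no gain ✓; to w=85 gives 11012 − 432×85 = -25708 → no gain ✓.
4 of the 6 constraints hold; not an equilibrium.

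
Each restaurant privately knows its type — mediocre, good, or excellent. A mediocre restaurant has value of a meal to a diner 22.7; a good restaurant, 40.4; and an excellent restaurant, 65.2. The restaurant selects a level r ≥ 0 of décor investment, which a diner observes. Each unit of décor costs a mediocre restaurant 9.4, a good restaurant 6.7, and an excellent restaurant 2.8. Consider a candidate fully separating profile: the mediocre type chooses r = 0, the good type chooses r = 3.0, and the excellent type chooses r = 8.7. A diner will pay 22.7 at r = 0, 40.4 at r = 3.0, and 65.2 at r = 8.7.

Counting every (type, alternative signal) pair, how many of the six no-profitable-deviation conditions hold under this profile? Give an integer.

Good (own payoff 40.4 − 6.7×3.0 = 20.3): to r=0 gives 22.7 → profitable ✗; to r=8.7 gives 65.2 − 6.7×8.7 = 6.91 → no gain ✓.
Mediocre (own payoff 22.7): to r=3.0 gives 40.4 − 9.4×3.0 = 12.2 → no gain ✓; to r=8.7 gives 65.2 − 9.4×8.7 = -16.58 → no gain ✓.
Excellent (own payoff 65.2 − 2.8×8.7 = 40.84): to r=0 gives 22.7 → no gain ✓; to r=3.0 gives 40.4 − 2.8×3.0 = 32 → no gain ✓.
5 of the 6 constraints hold; not an equilibrium.

5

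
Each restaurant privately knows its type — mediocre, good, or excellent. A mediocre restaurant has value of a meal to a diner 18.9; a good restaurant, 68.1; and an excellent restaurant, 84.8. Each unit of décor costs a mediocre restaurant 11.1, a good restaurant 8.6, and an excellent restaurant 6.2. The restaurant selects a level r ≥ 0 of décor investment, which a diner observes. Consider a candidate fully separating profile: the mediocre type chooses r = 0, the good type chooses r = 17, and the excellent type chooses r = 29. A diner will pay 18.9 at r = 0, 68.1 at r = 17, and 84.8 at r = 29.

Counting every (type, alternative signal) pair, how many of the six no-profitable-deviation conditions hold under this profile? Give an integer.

3

Mediocre (own payoff 18.9): to r=17 gives 68.1 − 11.1×17 = -120.6 → no gain ✓; to r=29 gives 84.8 − 11.1×29 = -237.1 → no gain ✓.
Good (own payoff 68.1 − 8.6×17 = -78.1): to r=0 gives 18.9 → profitable ✗; to r=29 gives 84.8 − 8.6×29 = -164.6 → no gain ✓.
Excellent (own payoff 84.8 − 6.2×29 = -95): to r=0 gives 18.9 → profitable ✗; to r=17 gives 68.1 − 6.2×17 = -37.3 → profitable ✗.
3 of the 6 constraints hold; not an equilibrium.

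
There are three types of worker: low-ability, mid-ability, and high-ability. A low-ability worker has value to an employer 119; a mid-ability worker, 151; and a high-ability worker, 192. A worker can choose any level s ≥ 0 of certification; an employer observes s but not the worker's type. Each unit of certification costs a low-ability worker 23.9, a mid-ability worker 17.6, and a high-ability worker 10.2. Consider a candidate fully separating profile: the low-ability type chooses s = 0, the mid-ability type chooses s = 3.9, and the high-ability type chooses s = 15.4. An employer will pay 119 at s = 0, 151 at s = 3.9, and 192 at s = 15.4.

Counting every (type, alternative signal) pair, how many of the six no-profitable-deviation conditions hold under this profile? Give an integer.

Low-ability (own payoff 119): to s=3.9 gives 151 − 23.9×3.9 = 57.79 → no gain ✓; to s=15.4 gives 192 − 23.9×15.4 = -176.06 → no gain ✓.
Mid-ability (own payoff 151 − 17.6×3.9 = 82.36): to s=0 gives 119 → profitable ✗; to s=15.4 gives 192 − 17.6×15.4 = -79.04 → no gain ✓.
High-ability (own payoff 192 − 10.2×15.4 = 34.92): to s=0 gives 119 → profitable ✗; to s=3.9 gives 151 − 10.2×3.9 = 111.22 → profitable ✗.
3 of the 6 constraints hold; not an equilibrium.

3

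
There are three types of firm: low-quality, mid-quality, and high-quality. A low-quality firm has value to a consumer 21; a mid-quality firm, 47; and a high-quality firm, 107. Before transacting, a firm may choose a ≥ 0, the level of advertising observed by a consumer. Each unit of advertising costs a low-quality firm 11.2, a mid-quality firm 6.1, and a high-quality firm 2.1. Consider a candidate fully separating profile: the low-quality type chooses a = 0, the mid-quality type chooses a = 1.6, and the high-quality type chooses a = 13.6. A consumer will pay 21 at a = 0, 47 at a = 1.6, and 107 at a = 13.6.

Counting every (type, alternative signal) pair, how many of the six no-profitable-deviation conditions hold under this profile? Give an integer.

High-quality (own payoff 107 − 2.1×13.6 = 78.44): to a=0 gives 21 → no gain ✓; to a=1.6 gives 47 − 2.1×1.6 = 43.64 → no gain ✓.
Mid-quality (own payoff 47 − 6.1×1.6 = 37.24): to a=0 gives 21 → no gain ✓; to a=13.6 gives 107 − 6.1×13.6 = 24.04 → no gain ✓.
Low-quality (own payoff 21): to a=1.6 gives 47 − 11.2×1.6 = 29.08 → profitable ✗; to a=13.6 gives 107 − 11.2×13.6 = -45.32 → no gain ✓.
5 of the 6 constraints hold; not an equilibrium.

5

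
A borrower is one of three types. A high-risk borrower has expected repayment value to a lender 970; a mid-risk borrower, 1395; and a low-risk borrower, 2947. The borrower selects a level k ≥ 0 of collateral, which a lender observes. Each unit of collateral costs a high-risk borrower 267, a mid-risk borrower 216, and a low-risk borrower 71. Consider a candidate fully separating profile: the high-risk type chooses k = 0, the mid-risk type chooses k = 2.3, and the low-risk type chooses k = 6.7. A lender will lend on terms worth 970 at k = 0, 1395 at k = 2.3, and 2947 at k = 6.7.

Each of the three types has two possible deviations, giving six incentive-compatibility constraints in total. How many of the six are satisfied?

High-risk (own payoff 970): to k=2.3 gives 1395 − 267×2.3 = 780.9 → no gain ✓; to k=6.7 gives 2947 − 267×6.7 = 1158.1 → profitable ✗.
Low-risk (own payoff 2947 − 71×6.7 = 2471.3): to k=0 gives 970 → no gain ✓; to k=2.3 gives 1395 − 71×2.3 = 1231.7 → no gain ✓.
Mid-risk (own payoff 1395 − 216×2.3 = 898.2): to k=0 gives 970 → profitable ✗; to k=6.7 gives 2947 − 216×6.7 = 1499.8 → profitable ✗.
3 of the 6 constraints hold; not an equilibrium.

3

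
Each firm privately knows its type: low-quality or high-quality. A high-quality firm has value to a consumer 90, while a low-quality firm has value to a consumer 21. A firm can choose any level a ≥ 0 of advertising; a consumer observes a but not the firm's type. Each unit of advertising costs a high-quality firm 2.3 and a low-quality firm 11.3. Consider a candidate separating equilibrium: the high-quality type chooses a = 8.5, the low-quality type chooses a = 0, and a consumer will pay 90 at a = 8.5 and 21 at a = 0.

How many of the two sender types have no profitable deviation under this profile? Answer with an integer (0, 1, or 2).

High-quality type: signal → 90 − 2.3 × 8.5 = 70.45; deviate to 0 → 21. IC holds (70.45 ≥ 21).
Low-quality type: stay at 0 → 21; mimic → 90 − 11.3 × 8.5 = -6.05. IC holds (21 ≥ -6.05).
2 of 2 constraints hold, so this is a separating equilibrium.

2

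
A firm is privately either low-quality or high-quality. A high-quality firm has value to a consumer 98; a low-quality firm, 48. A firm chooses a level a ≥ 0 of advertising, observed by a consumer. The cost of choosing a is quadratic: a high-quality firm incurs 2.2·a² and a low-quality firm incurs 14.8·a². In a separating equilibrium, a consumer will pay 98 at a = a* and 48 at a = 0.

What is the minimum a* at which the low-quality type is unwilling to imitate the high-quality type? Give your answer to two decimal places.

1.84

The low-quality type at a = 0 receives 48; imitating at a* yields 98 − 14.8·a*².
Indifference: 48 = 98 − 14.8·a*², so a*² = (98 − 48) / 14.8 ≈ 3.3784.
a* = √3.3784 ≈ 1.84.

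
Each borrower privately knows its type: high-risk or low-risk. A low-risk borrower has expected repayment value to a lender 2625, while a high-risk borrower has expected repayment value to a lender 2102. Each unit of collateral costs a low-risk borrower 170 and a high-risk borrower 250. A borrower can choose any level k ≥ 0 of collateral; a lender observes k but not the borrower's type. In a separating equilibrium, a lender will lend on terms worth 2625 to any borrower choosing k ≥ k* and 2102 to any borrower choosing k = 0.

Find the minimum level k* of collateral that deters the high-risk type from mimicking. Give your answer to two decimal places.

2.09

A high-risk borrower choosing k = 0 receives 2102.
Imitating at k* instead would pay 2625 at cost 250·k*, netting 2625 − 250·k*.
Indifference: 2102 = 2625 − 250·k*, so k* = (2625 − 2102) / 250 ≈ 2.09.
This is the high-risk type's binding incentive-compatibility constraint; any k ≥ 2.09 sustains separation on that side.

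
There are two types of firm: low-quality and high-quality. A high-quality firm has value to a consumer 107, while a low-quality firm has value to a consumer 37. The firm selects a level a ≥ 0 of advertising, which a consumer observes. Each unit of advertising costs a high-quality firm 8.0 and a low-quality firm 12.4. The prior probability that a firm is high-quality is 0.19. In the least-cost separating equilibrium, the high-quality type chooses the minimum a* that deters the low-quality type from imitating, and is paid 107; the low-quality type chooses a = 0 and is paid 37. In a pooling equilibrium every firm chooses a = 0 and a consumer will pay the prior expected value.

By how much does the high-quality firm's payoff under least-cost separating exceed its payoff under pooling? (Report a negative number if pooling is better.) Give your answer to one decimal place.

Least-cost separating signal: a* solves 37 = 107 − 12.4·a*, so a* = (107 − 37)/12.4 ≈ 5.6452.
High-quality type's separating payoff: 107 − 8.0 × a* = 107 − 8.0 × (107 − 37)/12.4 = 107 − 560/12.4 ≈ 61.839.
Pooling payoff: 0.19 × 107 + 0.81 × 37 = 50.3.
Difference: 61.839 − 50.3 = 11.539, i.e. 11.5 to one decimal place.
The high-quality type prefers to separate.

11.5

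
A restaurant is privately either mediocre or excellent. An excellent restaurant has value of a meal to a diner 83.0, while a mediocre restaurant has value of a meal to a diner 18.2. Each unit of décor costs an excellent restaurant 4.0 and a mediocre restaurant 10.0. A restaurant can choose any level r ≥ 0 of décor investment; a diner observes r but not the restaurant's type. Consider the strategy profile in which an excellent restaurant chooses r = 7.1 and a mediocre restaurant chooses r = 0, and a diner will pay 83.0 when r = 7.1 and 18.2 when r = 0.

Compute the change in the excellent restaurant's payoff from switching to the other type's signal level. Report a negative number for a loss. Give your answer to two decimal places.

-36.40

Playing r = 7.1 the excellent restaurant receives 83.0 − 4.0 × 7.1 = 54.6.
Deviating to r = 0 yields 18.2 instead.
Gain from deviating: 18.2 − 54.6 = -36.40.
The gain is negative, so the excellent type's incentive-compatibility constraint is satisfied.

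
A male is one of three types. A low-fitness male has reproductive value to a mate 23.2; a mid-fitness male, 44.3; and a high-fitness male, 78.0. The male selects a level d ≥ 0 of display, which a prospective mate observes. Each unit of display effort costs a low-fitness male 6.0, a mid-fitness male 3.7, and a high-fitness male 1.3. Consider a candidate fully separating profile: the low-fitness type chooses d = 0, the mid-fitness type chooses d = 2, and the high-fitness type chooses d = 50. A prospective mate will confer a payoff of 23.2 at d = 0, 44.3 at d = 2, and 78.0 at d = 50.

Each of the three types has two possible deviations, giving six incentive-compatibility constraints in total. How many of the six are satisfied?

Mid-fitness (own payoff 44.3 − 3.7×2 = 36.9): to d=0 gives 23.2 → no gain ✓; to d=50 gives 78.0 − 3.7×50 = -107 → no gain ✓.
Low-fitness (own payoff 23.2): to d=2 gives 44.3 − 6.0×2 = 32.3 → profitable ✗; to d=50 gives 78.0 − 6.0×50 = -222 → no gain ✓.
High-fitness (own payoff 78.0 − 1.3×50 = 13): to d=0 gives 23.2 → profitable ✗; to d=2 gives 44.3 − 1.3×2 = 41.7 → profitable ✗.
3 of the 6 constraints hold; not an equilibrium.

3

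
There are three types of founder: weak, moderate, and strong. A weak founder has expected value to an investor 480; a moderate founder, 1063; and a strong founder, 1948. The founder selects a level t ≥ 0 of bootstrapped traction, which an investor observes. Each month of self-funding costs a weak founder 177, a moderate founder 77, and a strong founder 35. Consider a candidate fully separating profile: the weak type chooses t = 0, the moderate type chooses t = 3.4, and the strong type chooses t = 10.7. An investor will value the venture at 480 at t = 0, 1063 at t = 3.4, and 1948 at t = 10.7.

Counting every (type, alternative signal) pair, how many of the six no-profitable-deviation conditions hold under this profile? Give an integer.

5

Moderate (own payoff 1063 − 77×3.4 = 801.2): to t=0 gives 480 → no gain ✓; to t=10.7 gives 1948 − 77×10.7 = 1124.1 → profitable ✗.
Weak (own payoff 480): to t=3.4 gives 1063 − 177×3.4 = 461.2 → no gain ✓; to t=10.7 gives 1948 − 177×10.7 = 54.1 → no gain ✓.
Strong (own payoff 1948 − 35×10.7 = 1573.5): to t=0 gives 480 → no gain ✓; to t=3.4 gives 1063 − 35×3.4 = 944 → no gain ✓.
5 of the 6 constraints hold; not an equilibrium.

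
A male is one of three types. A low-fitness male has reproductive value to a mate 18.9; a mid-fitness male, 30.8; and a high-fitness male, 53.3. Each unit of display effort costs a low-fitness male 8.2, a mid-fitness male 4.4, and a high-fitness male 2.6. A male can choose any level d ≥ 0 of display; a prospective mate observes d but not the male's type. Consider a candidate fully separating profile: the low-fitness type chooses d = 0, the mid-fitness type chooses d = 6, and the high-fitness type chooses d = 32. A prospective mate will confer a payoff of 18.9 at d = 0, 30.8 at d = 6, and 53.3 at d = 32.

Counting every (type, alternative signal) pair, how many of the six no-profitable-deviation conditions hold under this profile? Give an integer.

3

Low-fitness (own payoff 18.9): to d=6 gives 30.8 − 8.2×6 = -18.4 → no gain ✓; to d=32 gives 53.3 − 8.2×32 = -209.1 → no gain ✓.
Mid-fitness (own payoff 30.8 − 4.4×6 = 4.4): to d=0 gives 18.9 → profitable ✗; to d=32 gives 53.3 − 4.4×32 = -87.5 → no gain ✓.
High-fitness (own payoff 53.3 − 2.6×32 = -29.9): to d=0 gives 18.9 → profitable ✗; to d=6 gives 30.8 − 2.6×6 = 15.2 → profitable ✗.
3 of the 6 constraints hold; not an equilibrium.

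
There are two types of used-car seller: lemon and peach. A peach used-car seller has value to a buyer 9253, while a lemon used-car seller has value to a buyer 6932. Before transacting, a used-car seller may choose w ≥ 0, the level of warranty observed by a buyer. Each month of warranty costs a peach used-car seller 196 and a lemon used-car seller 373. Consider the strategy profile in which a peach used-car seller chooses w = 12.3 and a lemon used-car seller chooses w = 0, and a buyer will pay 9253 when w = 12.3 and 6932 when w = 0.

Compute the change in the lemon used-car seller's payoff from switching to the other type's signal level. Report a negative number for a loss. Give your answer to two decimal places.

-2266.90

Playing w = 0 the lemon used-car seller receives 6932.
Deviating to w = 12.3 brings payment 9253 at cost 373 × 12.3 = 4587.9, netting 4665.1.
Gain from deviating: 4665.1 − 6932 = -2266.90.
The gain is negative, so the lemon type's incentive-compatibility constraint is satisfied.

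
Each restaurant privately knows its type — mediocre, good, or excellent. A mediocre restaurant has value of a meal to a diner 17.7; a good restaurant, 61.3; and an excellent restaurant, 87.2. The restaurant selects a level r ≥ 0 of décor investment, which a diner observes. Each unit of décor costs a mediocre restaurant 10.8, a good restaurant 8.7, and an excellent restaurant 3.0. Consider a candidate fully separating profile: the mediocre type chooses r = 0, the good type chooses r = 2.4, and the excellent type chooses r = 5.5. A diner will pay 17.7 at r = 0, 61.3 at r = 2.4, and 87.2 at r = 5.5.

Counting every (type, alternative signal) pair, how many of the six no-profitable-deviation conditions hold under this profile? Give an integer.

Good (own payoff 61.3 − 8.7×2.4 = 40.42): to r=0 gives 17.7 → no gain ✓; to r=5.5 gives 87.2 − 8.7×5.5 = 39.35 → no gain ✓.
Mediocre (own payoff 17.7): to r=2.4 gives 61.3 − 10.8×2.4 = 35.38 → profitable ✗; to r=5.5 gives 87.2 − 10.8×5.5 = 27.8 → profitable ✗.
Excellent (own payoff 87.2 − 3.0×5.5 = 70.7): to r=0 gives 17.7 → no gain ✓; to r=2.4 gives 61.3 − 3.0×2.4 = 54.1 → no gain ✓.
4 of the 6 constraints hold; not an equilibrium.

4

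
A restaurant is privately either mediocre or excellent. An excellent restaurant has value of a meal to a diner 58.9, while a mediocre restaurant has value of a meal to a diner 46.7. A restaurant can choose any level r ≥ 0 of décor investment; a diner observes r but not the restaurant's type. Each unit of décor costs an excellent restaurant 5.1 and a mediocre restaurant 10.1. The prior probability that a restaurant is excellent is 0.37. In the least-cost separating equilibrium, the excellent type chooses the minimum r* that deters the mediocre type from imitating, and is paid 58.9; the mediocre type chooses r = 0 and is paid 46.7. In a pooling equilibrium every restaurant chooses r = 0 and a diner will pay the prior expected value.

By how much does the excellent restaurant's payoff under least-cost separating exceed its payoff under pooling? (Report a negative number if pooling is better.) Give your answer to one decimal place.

Least-cost separating signal: r* solves 46.7 = 58.9 − 10.1·r*, so r* = (58.9 − 46.7)/10.1 ≈ 1.2079.
Excellent type's separating payoff: 58.9 − 5.1 × r* = 58.9 − 5.1 × (58.9 − 46.7)/10.1 = 58.9 − 62.22/10.1 ≈ 52.740.
Pooling payoff: 0.37 × 58.9 + 0.63 × 46.7 = 51.214.
Difference: 52.740 − 51.214 = 1.526, i.e. 1.5 to one decimal place.
The excellent type prefers to separate.

1.5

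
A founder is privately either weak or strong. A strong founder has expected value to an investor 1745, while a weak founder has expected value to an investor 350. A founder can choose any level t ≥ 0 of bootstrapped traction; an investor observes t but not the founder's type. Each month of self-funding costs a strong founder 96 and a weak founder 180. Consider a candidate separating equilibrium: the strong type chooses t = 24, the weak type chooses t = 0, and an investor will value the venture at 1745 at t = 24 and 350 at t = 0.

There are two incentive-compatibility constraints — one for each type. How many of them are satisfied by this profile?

1

Strong type: signal → 1745 − 96 × 24 = -559; deviate to 0 → 350. IC fails (-559 < 350).
Weak type: stay at 0 → 350; mimic → 1745 − 180 × 24 = -2575. IC holds (350 ≥ -2575).
1 of 2 constraints hold, so this profile is not an equilibrium.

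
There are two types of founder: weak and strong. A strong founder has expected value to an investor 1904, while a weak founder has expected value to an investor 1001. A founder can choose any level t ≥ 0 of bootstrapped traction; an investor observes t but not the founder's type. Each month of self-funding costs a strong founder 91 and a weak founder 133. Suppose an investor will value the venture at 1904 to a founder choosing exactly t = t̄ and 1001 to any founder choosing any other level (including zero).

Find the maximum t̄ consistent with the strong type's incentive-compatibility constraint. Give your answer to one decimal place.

Choosing t̄ yields the strong type 1904 − 91·t̄; choosing zero yields 1001.
The strong type is indifferent at 1904 − 91·t̄ = 1001, i.e. t̄ = (1904 − 1001) / 91 ≈ 9.9.
For any t̄ above 9.9 the strong type would rather pool at zero, so separation collapses.

9.9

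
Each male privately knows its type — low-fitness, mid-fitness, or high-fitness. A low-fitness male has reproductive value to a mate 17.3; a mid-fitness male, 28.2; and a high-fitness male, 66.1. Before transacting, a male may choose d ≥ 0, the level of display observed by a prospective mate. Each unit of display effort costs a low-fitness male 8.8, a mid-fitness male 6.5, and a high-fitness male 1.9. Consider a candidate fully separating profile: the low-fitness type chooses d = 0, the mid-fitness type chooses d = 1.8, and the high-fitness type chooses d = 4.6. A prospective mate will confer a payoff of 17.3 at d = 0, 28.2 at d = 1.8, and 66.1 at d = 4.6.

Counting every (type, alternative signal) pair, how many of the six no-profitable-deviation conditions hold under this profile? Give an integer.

3

Low-fitness (own payoff 17.3): to d=1.8 gives 28.2 − 8.8×1.8 = 12.36 → no gain ✓; to d=4.6 gives 66.1 − 8.8×4.6 = 25.62 → profitable ✗.
High-fitness (own payoff 66.1 − 1.9×4.6 = 57.36): to d=0 gives 17.3 → no gain ✓; to d=1.8 gives 28.2 − 1.9×1.8 = 24.78 → no gain ✓.
Mid-fitness (own payoff 28.2 − 6.5×1.8 = 16.5): to d=0 gives 17.3 → profitable ✗; to d=4.6 gives 66.1 − 6.5×4.6 = 36.2 → profitable ✗.
3 of the 6 constraints hold; not an equilibrium.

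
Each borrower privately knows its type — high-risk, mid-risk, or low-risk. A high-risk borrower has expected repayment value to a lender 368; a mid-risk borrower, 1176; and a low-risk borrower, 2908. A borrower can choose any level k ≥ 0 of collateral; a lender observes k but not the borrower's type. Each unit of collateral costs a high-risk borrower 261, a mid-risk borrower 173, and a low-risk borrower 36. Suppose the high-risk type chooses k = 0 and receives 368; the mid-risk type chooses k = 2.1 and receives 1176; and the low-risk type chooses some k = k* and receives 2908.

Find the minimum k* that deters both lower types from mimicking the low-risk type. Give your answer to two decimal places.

High-risk type (on-path payoff 368) won't mimic when 368 ≥ 2908 − 261·k*, i.e. k* ≥ 9.73.
Mid-risk type (on-path payoff 1176 − 173×2.1 = 812.7) won't mimic when 812.7 ≥ 2908 − 173·k*, i.e. k* ≥ 12.11.
Both must hold, so k* = max(9.73, 12.11) = 12.11. The mid-risk type's constraint binds.

12.11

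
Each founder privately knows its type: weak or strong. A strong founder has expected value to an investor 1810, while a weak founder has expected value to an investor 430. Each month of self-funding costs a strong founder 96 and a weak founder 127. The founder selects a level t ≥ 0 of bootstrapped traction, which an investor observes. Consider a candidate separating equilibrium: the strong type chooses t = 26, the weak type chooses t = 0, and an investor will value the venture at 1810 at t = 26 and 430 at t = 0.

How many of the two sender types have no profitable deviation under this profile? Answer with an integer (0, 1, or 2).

1

Strong type: signal → 1810 − 96 × 26 = -686; deviate to 0 → 430. IC fails (-686 < 430).
Weak type: stay at 0 → 430; mimic → 1810 − 127 × 26 = -1492. IC holds (430 ≥ -1492).
1 of 2 constraints hold, so this profile is not an equilibrium.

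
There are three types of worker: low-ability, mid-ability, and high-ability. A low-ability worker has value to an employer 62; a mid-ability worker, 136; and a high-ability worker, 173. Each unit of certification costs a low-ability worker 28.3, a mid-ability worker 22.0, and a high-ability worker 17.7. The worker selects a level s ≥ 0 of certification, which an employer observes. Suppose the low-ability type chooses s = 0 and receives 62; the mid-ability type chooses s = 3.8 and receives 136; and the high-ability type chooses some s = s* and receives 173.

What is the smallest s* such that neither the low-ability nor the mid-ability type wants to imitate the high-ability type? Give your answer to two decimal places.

Mid-ability type (on-path payoff 136 − 22.0×3.8 = 52.4) won't mimic when 52.4 ≥ 173 − 22.0·s*, i.e. s* ≥ 5.48.
Low-ability type (on-path payoff 62) won't mimic when 62 ≥ 173 − 28.3·s*, i.e. s* ≥ 3.92.
Both must hold, so s* = max(3.92, 5.48) = 5.48. The mid-ability type's constraint binds.

5.48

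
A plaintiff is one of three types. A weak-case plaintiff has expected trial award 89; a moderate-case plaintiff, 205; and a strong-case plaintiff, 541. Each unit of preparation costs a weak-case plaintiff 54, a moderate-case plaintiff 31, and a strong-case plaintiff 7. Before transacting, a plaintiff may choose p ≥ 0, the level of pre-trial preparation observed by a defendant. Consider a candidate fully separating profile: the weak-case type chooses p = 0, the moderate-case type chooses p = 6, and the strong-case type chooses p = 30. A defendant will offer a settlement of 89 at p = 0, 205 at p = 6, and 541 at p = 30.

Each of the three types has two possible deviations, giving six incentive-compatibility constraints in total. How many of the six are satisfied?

5

Strong-case (own payoff 541 − 7×30 = 331): to p=0 gives 89 → no gain ✓; to p=6 gives 205 − 7×6 = 163 → no gain ✓.
Moderate-case (own payoff 205 − 31×6 = 19): to p=0 gives 89 → profitable ✗; to p=30 gives 541 − 31×30 = -389 → no gain ✓.
Weak-case (own payoff 89): to p=6 gives 205 − 54×6 = -119 → no gain ✓; to p=30 gives 541 − 54×30 = -1079 → no gain ✓.
5 of the 6 constraints hold; not an equilibrium.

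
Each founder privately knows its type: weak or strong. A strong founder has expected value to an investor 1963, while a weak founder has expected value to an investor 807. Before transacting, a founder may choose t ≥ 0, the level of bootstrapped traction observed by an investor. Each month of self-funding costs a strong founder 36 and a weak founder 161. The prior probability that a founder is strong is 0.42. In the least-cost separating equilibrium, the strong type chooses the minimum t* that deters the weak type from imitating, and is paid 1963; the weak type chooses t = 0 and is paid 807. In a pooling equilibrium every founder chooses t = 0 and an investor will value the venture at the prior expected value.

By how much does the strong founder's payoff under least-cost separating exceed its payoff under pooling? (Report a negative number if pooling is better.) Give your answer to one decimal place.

412.0

Least-cost separating signal: t* solves 807 = 1963 − 161·t*, so t* = (1963 − 807)/161 ≈ 7.1801.
Strong type's separating payoff: 1963 − 36 × t* = 1963 − 36 × (1963 − 807)/161 = 1963 − 41616/161 ≈ 1704.516.
Pooling payoff: 0.42 × 1963 + 0.58 × 807 = 1292.52.
Difference: 1704.516 − 1292.52 = 411.996, i.e. 412.0 to one decimal place.
The strong type prefers to separate.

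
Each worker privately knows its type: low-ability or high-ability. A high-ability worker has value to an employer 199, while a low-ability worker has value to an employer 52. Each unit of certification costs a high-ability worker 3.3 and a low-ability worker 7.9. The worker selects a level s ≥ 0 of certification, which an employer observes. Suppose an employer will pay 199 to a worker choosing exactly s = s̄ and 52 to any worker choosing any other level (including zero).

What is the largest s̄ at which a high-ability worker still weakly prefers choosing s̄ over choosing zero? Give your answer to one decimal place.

44.5

Choosing s̄ yields the high-ability type 199 − 3.3·s̄; choosing zero yields 52.
The high-ability type is indifferent at 199 − 3.3·s̄ = 52, i.e. s̄ = (199 − 52) / 3.3 ≈ 44.5.
For any s̄ above 44.5 the high-ability type would rather pool at zero, so separation collapses.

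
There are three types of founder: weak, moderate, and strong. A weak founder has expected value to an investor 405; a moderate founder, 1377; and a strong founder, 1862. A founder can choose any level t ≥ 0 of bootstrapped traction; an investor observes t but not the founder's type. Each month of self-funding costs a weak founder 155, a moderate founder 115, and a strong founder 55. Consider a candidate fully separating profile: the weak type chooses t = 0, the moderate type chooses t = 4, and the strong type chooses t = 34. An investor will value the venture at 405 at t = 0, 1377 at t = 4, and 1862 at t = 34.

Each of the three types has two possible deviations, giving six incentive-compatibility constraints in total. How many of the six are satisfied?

3

Moderate (own payoff 1377 − 115×4 = 917): to t=0 gives 405 → no gain ✓; to t=34 gives 1862 − 115×34 = -2048 → no gain ✓.
Strong (own payoff 1862 − 55×34 = -8): to t=0 gives 405 → profitable ✗; to t=4 gives 1377 − 55×4 = 1157 → profitable ✗.
Weak (own payoff 405): to t=4 gives 1377 − 155×4 = 757 → profitable ✗; to t=34 gives 1862 − 155×34 = -3408 → no gain ✓.
3 of the 6 constraints hold; not an equilibrium.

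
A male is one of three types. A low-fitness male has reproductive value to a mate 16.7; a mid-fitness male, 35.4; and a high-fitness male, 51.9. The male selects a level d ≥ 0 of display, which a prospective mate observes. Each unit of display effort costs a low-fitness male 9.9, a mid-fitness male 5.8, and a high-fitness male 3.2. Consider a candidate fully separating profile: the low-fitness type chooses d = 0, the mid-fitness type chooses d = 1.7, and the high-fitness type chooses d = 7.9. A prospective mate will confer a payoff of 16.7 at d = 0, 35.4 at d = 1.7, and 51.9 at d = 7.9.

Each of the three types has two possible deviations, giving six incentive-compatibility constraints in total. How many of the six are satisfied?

High-fitness (own payoff 51.9 − 3.2×7.9 = 26.62): to d=0 gives 16.7 → no gain ✓; to d=1.7 gives 35.4 − 3.2×1.7 = 29.96 → profitable ✗.
Low-fitness (own payoff 16.7): to d=1.7 gives 35.4 − 9.9×1.7 = 18.57 → profitable ✗; to d=7.9 gives 51.9 − 9.9×7.9 = -26.31 → no gain ✓.
Mid-fitness (own payoff 35.4 − 5.8×1.7 = 25.54): to d=0 gives 16.7 → no gain ✓; to d=7.9 gives 51.9 − 5.8×7.9 = 6.08 → no gain ✓.
4 of the 6 constraints hold; not an equilibrium.

4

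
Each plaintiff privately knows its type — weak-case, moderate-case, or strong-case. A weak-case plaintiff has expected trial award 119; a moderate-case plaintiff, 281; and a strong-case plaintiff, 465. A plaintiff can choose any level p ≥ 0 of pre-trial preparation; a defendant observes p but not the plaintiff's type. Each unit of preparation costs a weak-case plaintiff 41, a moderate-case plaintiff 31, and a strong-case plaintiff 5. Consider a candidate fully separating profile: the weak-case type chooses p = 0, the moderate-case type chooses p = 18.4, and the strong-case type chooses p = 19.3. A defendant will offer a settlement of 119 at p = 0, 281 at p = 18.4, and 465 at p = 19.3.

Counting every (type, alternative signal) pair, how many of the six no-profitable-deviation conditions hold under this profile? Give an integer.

Weak-case (own payoff 119): to p=18.4 gives 281 − 41×18.4 = -473.4 → no gain ✓; to p=19.3 gives 465 − 41×19.3 = -326.3 → no gain ✓.
Strong-case (own payoff 465 − 5×19.3 = 368.5): to p=0 gives 119 → no gain ✓; to p=18.4 gives 281 − 5×18.4 = 189 → no gain ✓.
Moderate-case (own payoff 281 − 31×18.4 = -289.4): to p=0 gives 119 → profitable ✗; to p=19.3 gives 465 − 31×19.3 = -133.3 → profitable ✗.
4 of the 6 constraints hold; not an equilibrium.

4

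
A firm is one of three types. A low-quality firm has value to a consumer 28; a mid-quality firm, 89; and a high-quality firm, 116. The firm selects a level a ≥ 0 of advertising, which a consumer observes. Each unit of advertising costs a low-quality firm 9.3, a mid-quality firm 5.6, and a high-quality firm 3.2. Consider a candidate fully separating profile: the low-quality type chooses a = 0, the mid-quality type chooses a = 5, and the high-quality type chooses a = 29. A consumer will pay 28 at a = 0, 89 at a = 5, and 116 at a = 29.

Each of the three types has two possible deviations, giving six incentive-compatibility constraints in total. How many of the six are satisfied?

3

Mid-quality (own payoff 89 − 5.6×5 = 61): to a=0 gives 28 → no gain ✓; to a=29 gives 116 − 5.6×29 = -46.4 → no gain ✓.
High-quality (own payoff 116 − 3.2×29 = 23.2): to a=0 gives 28 → profitable ✗; to a=5 gives 89 − 3.2×5 = 73 → profitable ✗.
Low-quality (own payoff 28): to a=5 gives 89 − 9.3×5 = 42.5 → profitable ✗; to a=29 gives 116 − 9.3×29 = -153.7 → no gain ✓.
3 of the 6 constraints hold; not an equilibrium.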